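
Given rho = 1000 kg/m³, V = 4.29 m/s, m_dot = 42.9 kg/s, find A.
Formula: \dot{m} = \rho A V
Substituting knowns: 42.9 = 1000·A·4.29
Solving for A: A = 42.9/(1000·4.29) = 0.01 m²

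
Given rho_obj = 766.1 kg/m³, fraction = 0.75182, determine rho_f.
Formula: f_{sub} = \frac{\rho_{obj}}{\rho_f}
Substituting knowns: 0.75182 = 766.1/rho_f
Solving for rho_f: rho_f = 766.1/0.75182 = 1019 kg/m³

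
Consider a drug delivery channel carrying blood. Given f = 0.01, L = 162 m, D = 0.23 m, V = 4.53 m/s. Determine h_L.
Formula: h_L = f \frac{L}{D} \frac{V^2}{2g}
h_L = 0.01·(162/0.23)·4.53²/(2·9.81) = 7.367 m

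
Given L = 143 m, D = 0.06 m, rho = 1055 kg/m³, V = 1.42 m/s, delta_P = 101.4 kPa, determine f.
Formula: \Delta P = f \frac{L}{D} \frac{\rho V^2}{2}
Substituting knowns: 101.4 = f·(143/0.06)·0.5·1055·1.42²/1000
Solving for f: f = (101.4·1000)/((143/0.06)·0.5·1055·1.42²) = 0.04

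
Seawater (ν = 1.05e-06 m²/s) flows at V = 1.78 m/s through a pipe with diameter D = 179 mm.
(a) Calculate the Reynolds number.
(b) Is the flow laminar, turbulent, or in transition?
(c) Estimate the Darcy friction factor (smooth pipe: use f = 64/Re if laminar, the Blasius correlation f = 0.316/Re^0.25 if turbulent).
(a) Re = V·D/ν = 1.78·0.179/1.05e-06 = 303450
(b) Flow regime: turbulent (Re > 4000)
(c) Friction factor: f = 0.316/Re^0.25 = 0.316/303450^0.25 = 0.01346 (Blasius is strictly valid for Re ≲ 1e5; used here as the smooth-pipe estimate the problem specifies)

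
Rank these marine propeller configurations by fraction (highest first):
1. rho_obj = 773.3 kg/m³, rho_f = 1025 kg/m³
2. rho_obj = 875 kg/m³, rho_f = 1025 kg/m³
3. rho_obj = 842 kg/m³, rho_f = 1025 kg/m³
Case 1: fraction = 0.7544
Case 2: fraction = 0.8537
Case 3: fraction = 0.8215
Ranking (highest first): 2, 3, 1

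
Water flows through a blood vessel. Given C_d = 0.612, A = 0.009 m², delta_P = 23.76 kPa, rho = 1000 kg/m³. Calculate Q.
Formula: Q = C_d A \sqrt{\frac{2 \Delta P}{\rho}}
Q = 0.612·0.009·√(2·(23.76·1000)/1000)·1000 = 37.97 L/s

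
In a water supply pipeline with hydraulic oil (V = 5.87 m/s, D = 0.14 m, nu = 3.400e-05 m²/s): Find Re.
Formula: Re = \frac{V D}{\nu}
Re = 5.87·0.14/3.400e-05 = 24171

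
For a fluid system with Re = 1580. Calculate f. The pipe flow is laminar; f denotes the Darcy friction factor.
Formula: f = \frac{64}{Re}
f = 64/1580 = 0.04051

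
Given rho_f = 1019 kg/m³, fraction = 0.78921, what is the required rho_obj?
Formula: f_{sub} = \frac{\rho_{obj}}{\rho_f}
Substituting knowns: 0.78921 = rho_obj/1019
Solving for rho_obj: rho_obj = 0.78921·1019 = 804.2 kg/m³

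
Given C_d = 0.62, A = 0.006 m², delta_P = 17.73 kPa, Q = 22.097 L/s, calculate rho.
Formula: Q = C_d A \sqrt{\frac{2 \Delta P}{\rho}}
Substituting knowns: 22.097 = 0.62·0.006·√(2·(17.73·1000)/rho)·1000
Solving for rho: rho = 2·(17.73·1000)/((22.097/1000)/(0.62·0.006))² = 1005 kg/m³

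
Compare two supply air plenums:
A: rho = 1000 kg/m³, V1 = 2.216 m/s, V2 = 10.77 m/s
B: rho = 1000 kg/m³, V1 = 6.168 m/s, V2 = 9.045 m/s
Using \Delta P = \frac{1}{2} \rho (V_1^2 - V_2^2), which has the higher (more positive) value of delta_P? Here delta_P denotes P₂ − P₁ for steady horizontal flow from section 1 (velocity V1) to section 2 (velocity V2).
delta_P(A) = -55.54 kPa, delta_P(B) = -21.88 kPa. Answer: B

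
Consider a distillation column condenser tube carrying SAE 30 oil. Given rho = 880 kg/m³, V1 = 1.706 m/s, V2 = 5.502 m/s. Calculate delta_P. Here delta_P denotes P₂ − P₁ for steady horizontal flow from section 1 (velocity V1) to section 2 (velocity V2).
Formula: \Delta P = \frac{1}{2} \rho (V_1^2 - V_2^2)
delta_P = 0.5·880·(1.706² − 5.502²)/1000 = -12.04 kPa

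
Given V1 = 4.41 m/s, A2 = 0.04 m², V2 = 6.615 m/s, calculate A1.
Formula: V_2 = \frac{A_1 V_1}{A_2}
Substituting knowns: 6.615 = A1·4.41/0.04
Solving for A1: A1 = 6.615·0.04/4.41 = 0.06 m²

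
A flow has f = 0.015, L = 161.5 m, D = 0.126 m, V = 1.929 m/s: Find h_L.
Formula: h_L = f \frac{L}{D} \frac{V^2}{2g}
h_L = 0.015·(161.5/0.126)·1.929²/(2·9.81) = 3.646 m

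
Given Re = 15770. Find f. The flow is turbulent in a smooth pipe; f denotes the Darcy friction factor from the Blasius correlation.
Formula: f = \frac{0.316}{Re^{0.25}}
f = 0.316/15770^0.25 = 0.0282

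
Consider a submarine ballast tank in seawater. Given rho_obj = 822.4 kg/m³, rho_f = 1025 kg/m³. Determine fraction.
Formula: f_{sub} = \frac{\rho_{obj}}{\rho_f}
fraction = 822.4/1025 = 0.8023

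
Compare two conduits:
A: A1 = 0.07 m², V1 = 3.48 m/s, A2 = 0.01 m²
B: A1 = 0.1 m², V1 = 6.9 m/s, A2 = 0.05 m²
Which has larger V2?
V2(A) = 24.36 m/s, V2(B) = 13.8 m/s. Answer: A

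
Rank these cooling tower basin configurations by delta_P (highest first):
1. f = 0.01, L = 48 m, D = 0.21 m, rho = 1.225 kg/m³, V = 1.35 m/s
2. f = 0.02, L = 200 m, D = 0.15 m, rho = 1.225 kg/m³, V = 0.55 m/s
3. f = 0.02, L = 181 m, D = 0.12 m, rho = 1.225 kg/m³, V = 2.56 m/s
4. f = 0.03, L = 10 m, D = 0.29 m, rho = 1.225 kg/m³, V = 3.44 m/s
Case 1: delta_P = 0.002552 kPa
Case 2: delta_P = 0.004941 kPa
Case 3: delta_P = 0.1211 kPa
Case 4: delta_P = 0.007498 kPa
Ranking (highest first): 3, 4, 2, 1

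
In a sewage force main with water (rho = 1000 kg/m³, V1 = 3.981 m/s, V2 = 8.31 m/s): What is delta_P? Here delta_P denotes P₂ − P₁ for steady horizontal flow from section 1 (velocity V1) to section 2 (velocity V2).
Formula: \Delta P = \frac{1}{2} \rho (V_1^2 - V_2^2)
delta_P = 0.5·1000·(3.981² − 8.31²)/1000 = -26.6 kPa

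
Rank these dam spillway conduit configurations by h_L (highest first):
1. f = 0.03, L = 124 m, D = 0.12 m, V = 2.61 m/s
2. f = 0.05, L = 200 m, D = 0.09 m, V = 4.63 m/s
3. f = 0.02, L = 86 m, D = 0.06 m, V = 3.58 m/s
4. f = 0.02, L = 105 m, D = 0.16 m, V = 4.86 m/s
Case 1: h_L = 10.76 m
Case 2: h_L = 121.4 m
Case 3: h_L = 18.73 m
Case 4: h_L = 15.8 m
Ranking (highest first): 2, 3, 4, 1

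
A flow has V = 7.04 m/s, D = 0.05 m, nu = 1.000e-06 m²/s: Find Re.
Formula: Re = \frac{V D}{\nu}
Re = 7.04·0.05/1.000e-06 = 352000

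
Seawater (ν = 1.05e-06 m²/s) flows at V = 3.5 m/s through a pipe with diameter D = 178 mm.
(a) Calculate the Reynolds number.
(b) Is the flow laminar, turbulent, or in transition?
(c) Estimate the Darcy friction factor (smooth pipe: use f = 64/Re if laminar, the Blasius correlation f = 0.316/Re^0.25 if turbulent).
(a) Re = V·D/ν = 3.5·0.178/1.05e-06 = 593330
(b) Flow regime: turbulent (Re > 4000)
(c) Friction factor: f = 0.316/Re^0.25 = 0.316/593330^0.25 = 0.01139 (Blasius is strictly valid for Re ≲ 1e5; used here as the smooth-pipe estimate the problem specifies)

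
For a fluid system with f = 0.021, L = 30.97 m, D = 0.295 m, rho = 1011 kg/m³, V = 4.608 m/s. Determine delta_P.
Formula: \Delta P = f \frac{L}{D} \frac{\rho V^2}{2}
delta_P = 0.021·(30.97/0.295)·0.5·1011·4.608²/1000 = 23.66 kPa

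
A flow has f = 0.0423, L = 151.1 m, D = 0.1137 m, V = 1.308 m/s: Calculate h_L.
Formula: h_L = f \frac{L}{D} \frac{V^2}{2g}
h_L = 0.0423·(151.1/0.1137)·1.308²/(2·9.81) = 4.902 m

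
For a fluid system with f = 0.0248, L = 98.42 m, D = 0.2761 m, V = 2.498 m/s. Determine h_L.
Formula: h_L = f \frac{L}{D} \frac{V^2}{2g}
h_L = 0.0248·(98.42/0.2761)·2.498²/(2·9.81) = 2.812 m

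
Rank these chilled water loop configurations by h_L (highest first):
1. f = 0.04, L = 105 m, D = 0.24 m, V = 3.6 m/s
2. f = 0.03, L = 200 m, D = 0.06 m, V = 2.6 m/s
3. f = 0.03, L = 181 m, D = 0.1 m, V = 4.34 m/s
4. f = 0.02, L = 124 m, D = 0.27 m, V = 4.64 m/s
Case 1: h_L = 11.56 m
Case 2: h_L = 34.45 m
Case 3: h_L = 52.13 m
Case 4: h_L = 10.08 m
Ranking (highest first): 3, 2, 1, 4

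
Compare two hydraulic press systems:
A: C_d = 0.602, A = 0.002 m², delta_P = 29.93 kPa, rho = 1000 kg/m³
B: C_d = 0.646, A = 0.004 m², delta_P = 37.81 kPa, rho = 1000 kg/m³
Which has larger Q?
Q(A) = 9.315 L/s, Q(B) = 22.47 L/s. Answer: B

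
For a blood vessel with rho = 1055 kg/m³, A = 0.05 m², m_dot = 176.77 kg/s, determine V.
Formula: \dot{m} = \rho A V
Substituting knowns: 176.77 = 1055·0.05·V
Solving for V: V = 176.77/(1055·0.05) = 3.351 m/s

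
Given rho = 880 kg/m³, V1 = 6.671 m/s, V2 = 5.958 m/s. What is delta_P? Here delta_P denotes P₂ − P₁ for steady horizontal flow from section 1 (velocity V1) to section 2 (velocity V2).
Formula: \Delta P = \frac{1}{2} \rho (V_1^2 - V_2^2)
delta_P = 0.5·880·(6.671² − 5.958²)/1000 = 3.962 kPa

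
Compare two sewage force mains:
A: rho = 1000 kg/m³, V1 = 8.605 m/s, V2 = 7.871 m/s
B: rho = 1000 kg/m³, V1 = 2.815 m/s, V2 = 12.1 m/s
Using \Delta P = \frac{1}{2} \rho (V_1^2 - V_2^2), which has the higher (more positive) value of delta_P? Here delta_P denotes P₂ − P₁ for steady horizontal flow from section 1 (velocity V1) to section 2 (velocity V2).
delta_P(A) = 6.047 kPa, delta_P(B) = -69.24 kPa. Answer: A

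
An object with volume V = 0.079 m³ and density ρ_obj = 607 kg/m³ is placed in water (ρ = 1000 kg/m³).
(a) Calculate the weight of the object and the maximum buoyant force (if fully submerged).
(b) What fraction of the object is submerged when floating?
(a) W=rho_obj*g*V=607*9.81*0.079=470.4 N; F_B(max)=rho*g*V=1000*9.81*0.079=775.0 N
(b) Floating fraction=rho_obj/rho=607/1000=0.607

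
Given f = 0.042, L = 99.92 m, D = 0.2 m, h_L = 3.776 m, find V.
Formula: h_L = f \frac{L}{D} \frac{V^2}{2g}
Substituting knowns: 3.776 = 0.042·(99.92/0.2)·V²/(2·9.81)
Solving for V: V = √(3.776·2·9.81/(0.042·(99.92/0.2))) = 1.879 m/s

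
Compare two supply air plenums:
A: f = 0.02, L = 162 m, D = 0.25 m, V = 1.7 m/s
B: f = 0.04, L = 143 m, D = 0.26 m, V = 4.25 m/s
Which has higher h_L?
h_L(A) = 1.909 m, h_L(B) = 20.25 m. Answer: B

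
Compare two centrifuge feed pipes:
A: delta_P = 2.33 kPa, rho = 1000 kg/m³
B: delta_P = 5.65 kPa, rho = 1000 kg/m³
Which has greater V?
V(A) = 2.159 m/s, V(B) = 3.362 m/s. Answer: B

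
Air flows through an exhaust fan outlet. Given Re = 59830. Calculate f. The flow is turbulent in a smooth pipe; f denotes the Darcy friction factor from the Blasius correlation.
Formula: f = \frac{0.316}{Re^{0.25}}
f = 0.316/59830^0.25 = 0.0202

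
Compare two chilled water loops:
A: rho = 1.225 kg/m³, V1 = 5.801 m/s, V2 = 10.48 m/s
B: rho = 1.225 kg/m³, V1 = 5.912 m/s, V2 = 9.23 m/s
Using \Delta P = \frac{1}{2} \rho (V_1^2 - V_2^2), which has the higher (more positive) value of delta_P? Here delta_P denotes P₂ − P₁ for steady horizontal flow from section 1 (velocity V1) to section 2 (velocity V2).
delta_P(A) = -0.04666 kPa, delta_P(B) = -0.03077 kPa. Answer: B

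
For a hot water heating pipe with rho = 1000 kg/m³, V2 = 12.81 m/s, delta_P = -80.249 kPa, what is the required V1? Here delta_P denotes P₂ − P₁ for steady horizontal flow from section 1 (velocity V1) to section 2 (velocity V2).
Formula: \Delta P = \frac{1}{2} \rho (V_1^2 - V_2^2)
Substituting knowns: -80.249 = 0.5·1000·(V1² − 12.81²)/1000
Solving for V1: V1 = √(12.81² + 2·(-80.249·1000)/1000) = 1.897 m/s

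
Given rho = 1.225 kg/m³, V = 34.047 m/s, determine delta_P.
Formula: V = \sqrt{\frac{2 \Delta P}{\rho}}
Substituting knowns: 34.047 = √(2·(delta_P·1000)/1.225)
Solving for delta_P: delta_P = 34.047²·1.225/2/1000 = 0.71 kPa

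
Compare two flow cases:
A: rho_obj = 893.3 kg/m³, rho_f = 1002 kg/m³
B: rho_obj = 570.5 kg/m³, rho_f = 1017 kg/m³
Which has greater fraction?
fraction(A) = 0.8915, fraction(B) = 0.561. Answer: A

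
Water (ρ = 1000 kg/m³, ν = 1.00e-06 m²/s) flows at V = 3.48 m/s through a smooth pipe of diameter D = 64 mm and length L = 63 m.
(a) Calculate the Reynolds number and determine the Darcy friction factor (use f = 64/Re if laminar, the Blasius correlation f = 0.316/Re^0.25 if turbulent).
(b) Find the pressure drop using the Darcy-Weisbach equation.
(a) Re = V·D/ν = 3.48·0.064/1.00e-06 = 222720 → turbulent (Re > 4000); f = 0.316/Re^0.25 = 0.316/222720^0.25 = 0.014546 (Blasius is strictly valid for Re ≲ 1e5; used here as the smooth-pipe estimate the problem specifies)
(b) Darcy-Weisbach: ΔP = f·(L/D)·½ρV²/1000 = 0.014546·(63/0.064)·½·1000·3.48²/1000 = 86.7 kPa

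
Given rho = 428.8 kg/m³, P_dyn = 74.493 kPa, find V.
Formula: P_{dyn} = \frac{1}{2} \rho V^2
Substituting knowns: 74.493 = 0.5·428.8·V²/1000
Solving for V: V = √(2·(74.493·1000)/428.8) = 18.64 m/s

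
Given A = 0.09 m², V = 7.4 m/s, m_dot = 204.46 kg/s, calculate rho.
Formula: \dot{m} = \rho A V
Substituting knowns: 204.46 = rho·0.09·7.4
Solving for rho: rho = 204.46/(0.09·7.4) = 307 kg/m³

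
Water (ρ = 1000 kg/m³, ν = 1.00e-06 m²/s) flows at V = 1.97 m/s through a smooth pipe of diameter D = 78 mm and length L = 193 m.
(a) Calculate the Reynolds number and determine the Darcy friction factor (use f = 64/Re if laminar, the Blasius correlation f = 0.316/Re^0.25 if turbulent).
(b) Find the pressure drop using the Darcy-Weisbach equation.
(a) Re = V·D/ν = 1.97·0.078/1.00e-06 = 153660 → turbulent (Re > 4000); f = 0.316/Re^0.25 = 0.316/153660^0.25 = 0.015961 (Blasius is strictly valid for Re ≲ 1e5; used here as the smooth-pipe estimate the problem specifies)
(b) Darcy-Weisbach: ΔP = f·(L/D)·½ρV²/1000 = 0.015961·(193/0.078)·½·1000·1.97²/1000 = 76.63 kPa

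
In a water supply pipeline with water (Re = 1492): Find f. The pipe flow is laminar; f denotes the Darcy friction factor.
Formula: f = \frac{64}{Re}
f = 64/1492 = 0.0429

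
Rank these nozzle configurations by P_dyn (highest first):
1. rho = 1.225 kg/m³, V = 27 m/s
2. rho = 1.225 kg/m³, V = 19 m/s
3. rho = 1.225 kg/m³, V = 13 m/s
Case 1: P_dyn = 0.4465 kPa
Case 2: P_dyn = 0.2211 kPa
Case 3: P_dyn = 0.1035 kPa
Ranking (highest first): 1, 2, 3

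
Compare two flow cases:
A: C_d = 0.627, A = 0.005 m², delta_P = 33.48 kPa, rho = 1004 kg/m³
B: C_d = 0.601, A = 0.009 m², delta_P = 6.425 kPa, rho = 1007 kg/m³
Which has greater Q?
Q(A) = 25.6 L/s, Q(B) = 19.32 L/s. Answer: A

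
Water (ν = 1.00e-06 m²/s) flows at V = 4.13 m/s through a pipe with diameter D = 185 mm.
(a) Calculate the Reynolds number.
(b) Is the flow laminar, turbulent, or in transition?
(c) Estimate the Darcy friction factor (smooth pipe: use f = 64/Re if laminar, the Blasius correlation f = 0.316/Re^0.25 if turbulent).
(a) Re = V·D/ν = 4.13·0.185/1.00e-06 = 764050
(b) Flow regime: turbulent (Re > 4000)
(c) Friction factor: f = 0.316/Re^0.25 = 0.316/764050^0.25 = 0.01069 (Blasius is strictly valid for Re ≲ 1e5; used here as the smooth-pipe estimate the problem specifies)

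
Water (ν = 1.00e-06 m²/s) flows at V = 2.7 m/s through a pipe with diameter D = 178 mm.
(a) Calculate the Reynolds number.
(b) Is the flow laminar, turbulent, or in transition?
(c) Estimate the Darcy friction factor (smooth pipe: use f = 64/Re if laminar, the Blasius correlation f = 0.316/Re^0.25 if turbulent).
(a) Re = V·D/ν = 2.7·0.178/1.00e-06 = 480600
(b) Flow regime: turbulent (Re > 4000)
(c) Friction factor: f = 0.316/Re^0.25 = 0.316/480600^0.25 = 0.012 (Blasius is strictly valid for Re ≲ 1e5; used here as the smooth-pipe estimate the problem specifies)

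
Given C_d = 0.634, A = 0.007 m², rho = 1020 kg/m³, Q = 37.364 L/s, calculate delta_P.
Formula: Q = C_d A \sqrt{\frac{2 \Delta P}{\rho}}
Substituting knowns: 37.364 = 0.634·0.007·√(2·(delta_P·1000)/1020)·1000
Solving for delta_P: delta_P = ((37.364/1000)/(0.634·0.007))²·1020/2/1000 = 36.15 kPa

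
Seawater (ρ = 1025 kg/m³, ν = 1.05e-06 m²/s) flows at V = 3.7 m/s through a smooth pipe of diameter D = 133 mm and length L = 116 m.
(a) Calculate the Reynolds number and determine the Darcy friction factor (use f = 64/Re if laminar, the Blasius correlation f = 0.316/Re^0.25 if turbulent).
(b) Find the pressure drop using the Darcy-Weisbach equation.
(a) Re = V·D/ν = 3.7·0.133/1.05e-06 = 468670 → turbulent (Re > 4000); f = 0.316/Re^0.25 = 0.316/468670^0.25 = 0.012077 (Blasius is strictly valid for Re ≲ 1e5; used here as the smooth-pipe estimate the problem specifies)
(b) Darcy-Weisbach: ΔP = f·(L/D)·½ρV²/1000 = 0.012077·(116/0.133)·½·1025·3.7²/1000 = 73.9 kPa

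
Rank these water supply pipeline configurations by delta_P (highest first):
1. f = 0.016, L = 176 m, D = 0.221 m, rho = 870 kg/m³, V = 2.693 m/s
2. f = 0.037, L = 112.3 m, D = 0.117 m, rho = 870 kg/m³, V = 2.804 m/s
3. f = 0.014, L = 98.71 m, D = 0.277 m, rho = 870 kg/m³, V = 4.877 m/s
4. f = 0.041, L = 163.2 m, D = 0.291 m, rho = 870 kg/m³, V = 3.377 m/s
Case 1: delta_P = 40.2 kPa
Case 2: delta_P = 121.5 kPa
Case 3: delta_P = 51.62 kPa
Case 4: delta_P = 114.1 kPa
Ranking (highest first): 2, 4, 3, 1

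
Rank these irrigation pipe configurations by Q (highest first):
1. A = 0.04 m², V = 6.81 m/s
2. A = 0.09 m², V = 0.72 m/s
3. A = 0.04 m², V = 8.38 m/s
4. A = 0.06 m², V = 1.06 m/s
Case 1: Q = 272.4 L/s
Case 2: Q = 64.8 L/s
Case 3: Q = 335.2 L/s
Case 4: Q = 63.6 L/s
Ranking (highest first): 3, 1, 2, 4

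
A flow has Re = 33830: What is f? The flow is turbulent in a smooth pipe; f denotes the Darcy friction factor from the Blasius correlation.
Formula: f = \frac{0.316}{Re^{0.25}}
f = 0.316/33830^0.25 = 0.0233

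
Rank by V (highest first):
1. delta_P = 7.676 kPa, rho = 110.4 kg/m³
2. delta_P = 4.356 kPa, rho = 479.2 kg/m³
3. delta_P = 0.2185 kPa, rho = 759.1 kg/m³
Case 1: V = 11.79 m/s
Case 2: V = 4.264 m/s
Case 3: V = 0.7587 m/s
Ranking (highest first): 1, 2, 3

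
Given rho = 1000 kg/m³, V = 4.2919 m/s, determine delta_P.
Formula: V = \sqrt{\frac{2 \Delta P}{\rho}}
Substituting knowns: 4.2919 = √(2·(delta_P·1000)/1000)
Solving for delta_P: delta_P = 4.2919²·1000/2/1000 = 9.21 kPa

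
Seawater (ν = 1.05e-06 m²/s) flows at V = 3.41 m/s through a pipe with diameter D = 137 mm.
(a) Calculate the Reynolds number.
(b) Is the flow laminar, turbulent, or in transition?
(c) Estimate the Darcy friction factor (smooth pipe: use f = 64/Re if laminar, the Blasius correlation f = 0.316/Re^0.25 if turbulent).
(a) Re = V·D/ν = 3.41·0.137/1.05e-06 = 444920
(b) Flow regime: turbulent (Re > 4000)
(c) Friction factor: f = 0.316/Re^0.25 = 0.316/444920^0.25 = 0.01224 (Blasius is strictly valid for Re ≲ 1e5; used here as the smooth-pipe estimate the problem specifies)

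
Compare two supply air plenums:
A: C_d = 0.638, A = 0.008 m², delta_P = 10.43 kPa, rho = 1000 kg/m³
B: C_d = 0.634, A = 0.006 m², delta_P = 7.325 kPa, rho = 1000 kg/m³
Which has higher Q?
Q(A) = 23.31 L/s, Q(B) = 14.56 L/s. Answer: A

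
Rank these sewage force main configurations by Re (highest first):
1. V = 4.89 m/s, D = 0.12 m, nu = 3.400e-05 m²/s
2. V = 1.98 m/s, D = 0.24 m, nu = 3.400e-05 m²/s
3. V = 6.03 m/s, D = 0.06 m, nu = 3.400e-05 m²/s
Case 1: Re = 17259
Case 2: Re = 13976
Case 3: Re = 10641
Ranking (highest first): 1, 2, 3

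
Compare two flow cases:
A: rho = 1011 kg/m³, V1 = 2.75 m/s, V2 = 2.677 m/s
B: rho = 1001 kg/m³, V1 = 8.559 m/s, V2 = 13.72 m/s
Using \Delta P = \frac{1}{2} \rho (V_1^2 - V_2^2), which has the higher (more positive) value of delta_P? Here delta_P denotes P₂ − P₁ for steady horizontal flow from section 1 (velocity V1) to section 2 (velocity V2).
delta_P(A) = 0.2003 kPa, delta_P(B) = -57.55 kPa. Answer: A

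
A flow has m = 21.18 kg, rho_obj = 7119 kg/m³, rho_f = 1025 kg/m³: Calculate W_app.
Formula: W_{app} = mg\left(1 - \frac{\rho_f}{\rho_{obj}}\right)
W_app = 21.18·9.81·(1 − 1025/7119) = 177.9 N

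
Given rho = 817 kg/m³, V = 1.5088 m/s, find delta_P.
Formula: V = \sqrt{\frac{2 \Delta P}{\rho}}
Substituting knowns: 1.5088 = √(2·(delta_P·1000)/817)
Solving for delta_P: delta_P = 1.5088²·817/2/1000 = 0.9299 kPa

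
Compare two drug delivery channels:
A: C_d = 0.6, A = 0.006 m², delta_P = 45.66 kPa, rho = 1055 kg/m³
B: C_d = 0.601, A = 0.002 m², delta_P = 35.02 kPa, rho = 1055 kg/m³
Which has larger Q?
Q(A) = 33.49 L/s, Q(B) = 9.794 L/s. Answer: A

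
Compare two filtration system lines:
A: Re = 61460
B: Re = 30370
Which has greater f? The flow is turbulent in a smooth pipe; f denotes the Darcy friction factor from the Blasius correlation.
f(A) = 0.02007, f(B) = 0.02394. Answer: B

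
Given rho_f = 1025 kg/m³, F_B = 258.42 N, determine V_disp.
Formula: F_B = \rho_f g V_{disp}
Substituting knowns: 258.42 = 1025·9.81·V_disp
Solving for V_disp: V_disp = 258.42/(1025·9.81) = 0.0257 m³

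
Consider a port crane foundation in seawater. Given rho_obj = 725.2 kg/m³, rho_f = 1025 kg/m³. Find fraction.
Formula: f_{sub} = \frac{\rho_{obj}}{\rho_f}
fraction = 725.2/1025 = 0.7075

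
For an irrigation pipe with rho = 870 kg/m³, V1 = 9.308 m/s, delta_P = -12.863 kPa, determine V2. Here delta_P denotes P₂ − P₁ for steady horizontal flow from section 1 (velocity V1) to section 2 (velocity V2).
Formula: \Delta P = \frac{1}{2} \rho (V_1^2 - V_2^2)
Substituting knowns: -12.863 = 0.5·870·(9.308² − V2²)/1000
Solving for V2: V2 = √(9.308² − 2·(-12.863·1000)/870) = 10.78 m/s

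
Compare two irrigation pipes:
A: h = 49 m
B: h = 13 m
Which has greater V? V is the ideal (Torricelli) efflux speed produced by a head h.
V(A) = 31.01 m/s, V(B) = 15.97 m/s. Answer: A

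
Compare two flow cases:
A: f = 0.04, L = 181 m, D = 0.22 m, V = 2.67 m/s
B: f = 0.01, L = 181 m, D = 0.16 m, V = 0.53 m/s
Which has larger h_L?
h_L(A) = 11.96 m, h_L(B) = 0.162 m. Answer: A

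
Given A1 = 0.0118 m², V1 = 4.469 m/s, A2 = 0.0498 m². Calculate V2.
Formula: V_2 = \frac{A_1 V_1}{A_2}
V2 = 0.0118·4.469/0.0498 = 1.059 m/s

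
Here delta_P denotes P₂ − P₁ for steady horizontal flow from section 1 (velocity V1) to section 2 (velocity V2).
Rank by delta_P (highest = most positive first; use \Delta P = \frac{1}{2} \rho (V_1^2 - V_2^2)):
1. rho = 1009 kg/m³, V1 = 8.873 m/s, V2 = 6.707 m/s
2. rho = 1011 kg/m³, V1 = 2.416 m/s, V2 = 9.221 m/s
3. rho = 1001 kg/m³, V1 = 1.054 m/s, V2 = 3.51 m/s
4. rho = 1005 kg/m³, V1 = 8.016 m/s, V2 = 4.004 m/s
Case 1: delta_P = 17.02 kPa
Case 2: delta_P = -40.03 kPa
Case 3: delta_P = -5.61 kPa
Case 4: delta_P = 24.23 kPa
Ranking (highest first): 4, 1, 3, 2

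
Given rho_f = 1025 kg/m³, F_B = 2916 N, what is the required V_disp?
Formula: F_B = \rho_f g V_{disp}
Substituting knowns: 2916 = 1025·9.81·V_disp
Solving for V_disp: V_disp = 2916/(1025·9.81) = 0.29 m³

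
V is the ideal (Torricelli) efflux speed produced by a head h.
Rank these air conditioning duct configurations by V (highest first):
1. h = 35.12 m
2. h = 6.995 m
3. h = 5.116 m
Case 1: V = 26.25 m/s
Case 2: V = 11.72 m/s
Case 3: V = 10.02 m/s
Ranking (highest first): 1, 2, 3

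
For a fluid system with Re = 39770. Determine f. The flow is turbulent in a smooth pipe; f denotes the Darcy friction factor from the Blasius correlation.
Formula: f = \frac{0.316}{Re^{0.25}}
f = 0.316/39770^0.25 = 0.02238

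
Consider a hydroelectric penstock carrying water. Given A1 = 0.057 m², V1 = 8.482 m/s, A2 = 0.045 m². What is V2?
Formula: V_2 = \frac{A_1 V_1}{A_2}
V2 = 0.057·8.482/0.045 = 10.74 m/s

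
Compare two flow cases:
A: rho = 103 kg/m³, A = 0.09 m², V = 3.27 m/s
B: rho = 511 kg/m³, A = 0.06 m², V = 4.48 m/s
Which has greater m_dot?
m_dot(A) = 30.31 kg/s, m_dot(B) = 137.4 kg/s. Answer: B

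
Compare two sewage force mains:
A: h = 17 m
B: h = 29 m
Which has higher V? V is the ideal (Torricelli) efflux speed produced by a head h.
V(A) = 18.26 m/s, V(B) = 23.85 m/s. Answer: B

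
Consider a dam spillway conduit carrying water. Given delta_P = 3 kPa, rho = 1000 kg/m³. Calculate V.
Formula: V = \sqrt{\frac{2 \Delta P}{\rho}}
V = √(2·(3·1000)/1000) = 2.449 m/s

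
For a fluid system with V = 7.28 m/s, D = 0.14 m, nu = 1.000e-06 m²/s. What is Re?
Formula: Re = \frac{V D}{\nu}
Re = 7.28·0.14/1.000e-06 = 1.019e+06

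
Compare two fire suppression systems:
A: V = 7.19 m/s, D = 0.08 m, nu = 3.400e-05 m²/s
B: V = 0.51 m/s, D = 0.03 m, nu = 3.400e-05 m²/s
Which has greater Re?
Re(A) = 16918, Re(B) = 450. Answer: A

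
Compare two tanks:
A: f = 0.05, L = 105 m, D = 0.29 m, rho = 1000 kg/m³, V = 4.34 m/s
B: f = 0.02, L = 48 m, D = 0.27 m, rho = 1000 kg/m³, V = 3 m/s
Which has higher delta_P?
delta_P(A) = 170.5 kPa, delta_P(B) = 16 kPa. Answer: A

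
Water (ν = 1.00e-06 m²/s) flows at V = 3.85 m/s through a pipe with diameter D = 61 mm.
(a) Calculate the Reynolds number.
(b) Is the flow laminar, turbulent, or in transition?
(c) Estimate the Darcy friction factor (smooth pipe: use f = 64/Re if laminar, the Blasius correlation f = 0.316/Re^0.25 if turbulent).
(a) Re = V·D/ν = 3.85·0.061/1.00e-06 = 234850
(b) Flow regime: turbulent (Re > 4000)
(c) Friction factor: f = 0.316/Re^0.25 = 0.316/234850^0.25 = 0.01435 (Blasius is strictly valid for Re ≲ 1e5; used here as the smooth-pipe estimate the problem specifies)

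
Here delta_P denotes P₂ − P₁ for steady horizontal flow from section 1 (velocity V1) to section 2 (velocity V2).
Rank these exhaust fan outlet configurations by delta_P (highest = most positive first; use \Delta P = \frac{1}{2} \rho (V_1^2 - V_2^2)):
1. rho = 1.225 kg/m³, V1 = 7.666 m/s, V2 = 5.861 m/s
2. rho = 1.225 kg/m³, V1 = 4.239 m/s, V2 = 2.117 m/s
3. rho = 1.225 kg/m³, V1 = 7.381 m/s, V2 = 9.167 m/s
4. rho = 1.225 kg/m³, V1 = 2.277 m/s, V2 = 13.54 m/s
Case 1: delta_P = 0.01495 kPa
Case 2: delta_P = 0.008261 kPa
Case 3: delta_P = -0.0181 kPa
Case 4: delta_P = -0.1091 kPa
Ranking (highest first): 1, 2, 3, 4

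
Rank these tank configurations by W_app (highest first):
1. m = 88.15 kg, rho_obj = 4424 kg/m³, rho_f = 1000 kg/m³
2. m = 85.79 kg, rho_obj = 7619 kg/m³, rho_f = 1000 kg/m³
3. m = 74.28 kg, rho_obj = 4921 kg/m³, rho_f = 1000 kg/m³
Case 1: W_app = 669.3 N
Case 2: W_app = 731.1 N
Case 3: W_app = 580.6 N
Ranking (highest first): 2, 1, 3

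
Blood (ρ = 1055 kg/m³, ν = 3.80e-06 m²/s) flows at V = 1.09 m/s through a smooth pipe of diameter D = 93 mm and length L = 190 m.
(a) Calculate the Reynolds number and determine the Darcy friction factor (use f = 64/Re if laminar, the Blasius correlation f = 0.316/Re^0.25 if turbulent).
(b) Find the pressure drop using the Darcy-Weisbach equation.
(a) Re = V·D/ν = 1.09·0.093/3.80e-06 = 26676 → turbulent (Re > 4000); f = 0.316/Re^0.25 = 0.316/26676^0.25 = 0.024726
(b) Darcy-Weisbach: ΔP = f·(L/D)·½ρV²/1000 = 0.024726·(190/0.093)·½·1055·1.09²/1000 = 31.66 kPa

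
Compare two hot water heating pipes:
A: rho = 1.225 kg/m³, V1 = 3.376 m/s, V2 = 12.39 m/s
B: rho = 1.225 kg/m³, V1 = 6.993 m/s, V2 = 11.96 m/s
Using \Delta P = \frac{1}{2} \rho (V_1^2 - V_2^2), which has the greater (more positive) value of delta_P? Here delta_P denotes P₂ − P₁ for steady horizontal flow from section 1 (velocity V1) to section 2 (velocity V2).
delta_P(A) = -0.08705 kPa, delta_P(B) = -0.05766 kPa. Answer: B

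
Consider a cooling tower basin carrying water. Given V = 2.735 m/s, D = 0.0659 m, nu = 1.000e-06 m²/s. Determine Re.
Formula: Re = \frac{V D}{\nu}
Re = 2.735·0.0659/1.000e-06 = 180236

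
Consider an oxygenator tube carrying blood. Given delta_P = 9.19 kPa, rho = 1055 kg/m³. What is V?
Formula: V = \sqrt{\frac{2 \Delta P}{\rho}}
V = √(2·(9.19·1000)/1055) = 4.174 m/s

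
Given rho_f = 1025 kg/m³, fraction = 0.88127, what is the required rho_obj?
Formula: f_{sub} = \frac{\rho_{obj}}{\rho_f}
Substituting knowns: 0.88127 = rho_obj/1025
Solving for rho_obj: rho_obj = 0.88127·1025 = 903.3 kg/m³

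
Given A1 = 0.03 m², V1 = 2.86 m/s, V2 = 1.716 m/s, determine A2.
Formula: V_2 = \frac{A_1 V_1}{A_2}
Substituting knowns: 1.716 = 0.03·2.86/A2
Solving for A2: A2 = 0.03·2.86/1.716 = 0.05 m²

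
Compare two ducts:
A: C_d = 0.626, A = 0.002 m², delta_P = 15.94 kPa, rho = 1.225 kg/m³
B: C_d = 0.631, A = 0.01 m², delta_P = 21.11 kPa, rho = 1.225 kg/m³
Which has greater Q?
Q(A) = 202 L/s, Q(B) = 1171 L/s. Answer: B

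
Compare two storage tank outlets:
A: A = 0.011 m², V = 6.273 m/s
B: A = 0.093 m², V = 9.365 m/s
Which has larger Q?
Q(A) = 69 L/s, Q(B) = 870.9 L/s. Answer: B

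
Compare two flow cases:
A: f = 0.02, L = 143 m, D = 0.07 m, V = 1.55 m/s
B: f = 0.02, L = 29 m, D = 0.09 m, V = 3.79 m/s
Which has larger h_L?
h_L(A) = 5.003 m, h_L(B) = 4.718 m. Answer: A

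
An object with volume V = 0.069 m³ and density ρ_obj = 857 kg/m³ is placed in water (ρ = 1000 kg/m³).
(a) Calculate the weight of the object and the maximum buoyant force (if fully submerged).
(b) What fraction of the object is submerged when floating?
(a) W=rho_obj*g*V=857*9.81*0.069=580.1 N; F_B(max)=rho*g*V=1000*9.81*0.069=676.9 N
(b) Floating fraction=rho_obj/rho=857/1000=0.857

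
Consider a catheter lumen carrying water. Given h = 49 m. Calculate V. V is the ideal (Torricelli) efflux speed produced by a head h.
Formula: V = \sqrt{2 g h}
V = √(2·9.81·49) = 31.01 m/s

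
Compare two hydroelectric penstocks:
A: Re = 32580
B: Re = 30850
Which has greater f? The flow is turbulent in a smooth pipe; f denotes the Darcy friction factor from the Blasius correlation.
f(A) = 0.02352, f(B) = 0.02384. Answer: B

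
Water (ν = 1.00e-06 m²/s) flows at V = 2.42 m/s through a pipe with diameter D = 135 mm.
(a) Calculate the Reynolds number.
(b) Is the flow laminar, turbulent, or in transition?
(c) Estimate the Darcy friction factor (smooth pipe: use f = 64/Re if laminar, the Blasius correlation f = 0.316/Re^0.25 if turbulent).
(a) Re = V·D/ν = 2.42·0.135/1.00e-06 = 326700
(b) Flow regime: turbulent (Re > 4000)
(c) Friction factor: f = 0.316/Re^0.25 = 0.316/326700^0.25 = 0.01322 (Blasius is strictly valid for Re ≲ 1e5; used here as the smooth-pipe estimate the problem specifies)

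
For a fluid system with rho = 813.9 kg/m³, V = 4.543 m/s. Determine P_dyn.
Formula: P_{dyn} = \frac{1}{2} \rho V^2
P_dyn = 0.5·813.9·4.543²/1000 = 8.399 kPa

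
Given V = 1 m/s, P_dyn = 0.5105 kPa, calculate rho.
Formula: P_{dyn} = \frac{1}{2} \rho V^2
Substituting knowns: 0.5105 = 0.5·rho·1²/1000
Solving for rho: rho = 2·(0.5105·1000)/1² = 1021 kg/m³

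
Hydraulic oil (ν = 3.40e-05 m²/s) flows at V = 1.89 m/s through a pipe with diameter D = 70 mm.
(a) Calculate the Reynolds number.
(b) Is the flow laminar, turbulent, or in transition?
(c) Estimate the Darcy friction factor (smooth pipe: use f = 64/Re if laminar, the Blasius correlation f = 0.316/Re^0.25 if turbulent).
(a) Re = V·D/ν = 1.89·0.07/3.40e-05 = 3891.2
(b) Flow regime: transition (2300 ≤ Re ≤ 4000)
(c) Friction factor: f ≈ 0.04 (transitional regime, no simple correlation)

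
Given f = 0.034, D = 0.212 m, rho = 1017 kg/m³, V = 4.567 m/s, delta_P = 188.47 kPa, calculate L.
Formula: \Delta P = f \frac{L}{D} \frac{\rho V^2}{2}
Substituting knowns: 188.47 = 0.034·(L/0.212)·0.5·1017·4.567²/1000
Solving for L: L = (188.47·1000)·0.212/(0.034·0.5·1017·4.567²) = 110.8 m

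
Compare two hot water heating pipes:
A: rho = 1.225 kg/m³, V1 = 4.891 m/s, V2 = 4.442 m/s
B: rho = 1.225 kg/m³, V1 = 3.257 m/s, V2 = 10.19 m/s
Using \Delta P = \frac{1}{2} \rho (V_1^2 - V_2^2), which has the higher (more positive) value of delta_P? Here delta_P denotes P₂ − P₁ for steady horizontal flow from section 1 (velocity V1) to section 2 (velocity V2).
delta_P(A) = 0.002567 kPa, delta_P(B) = -0.0571 kPa. Answer: A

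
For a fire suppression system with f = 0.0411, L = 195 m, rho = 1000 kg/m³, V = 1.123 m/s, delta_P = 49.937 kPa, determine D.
Formula: \Delta P = f \frac{L}{D} \frac{\rho V^2}{2}
Substituting knowns: 49.937 = 0.0411·(195/D)·0.5·1000·1.123²/1000
Solving for D: D = 0.0411·195·0.5·1000·1.123²/(49.937·1000) = 0.1012 m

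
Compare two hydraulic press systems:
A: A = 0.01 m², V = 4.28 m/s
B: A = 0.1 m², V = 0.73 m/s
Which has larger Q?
Q(A) = 42.8 L/s, Q(B) = 73 L/s. Answer: B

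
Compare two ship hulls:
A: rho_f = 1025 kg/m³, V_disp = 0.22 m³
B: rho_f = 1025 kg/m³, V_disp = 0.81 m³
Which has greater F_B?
F_B(A) = 2212 N, F_B(B) = 8145 N. Answer: B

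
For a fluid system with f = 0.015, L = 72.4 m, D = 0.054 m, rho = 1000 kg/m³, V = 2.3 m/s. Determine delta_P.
Formula: \Delta P = f \frac{L}{D} \frac{\rho V^2}{2}
delta_P = 0.015·(72.4/0.054)·0.5·1000·2.3²/1000 = 53.19 kPa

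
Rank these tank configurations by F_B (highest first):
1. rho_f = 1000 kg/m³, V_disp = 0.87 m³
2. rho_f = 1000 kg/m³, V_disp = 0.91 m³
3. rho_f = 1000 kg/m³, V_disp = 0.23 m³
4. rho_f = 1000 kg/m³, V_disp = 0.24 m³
Case 1: F_B = 8535 N
Case 2: F_B = 8927 N
Case 3: F_B = 2256 N
Case 4: F_B = 2354 N
Ranking (highest first): 2, 1, 4, 3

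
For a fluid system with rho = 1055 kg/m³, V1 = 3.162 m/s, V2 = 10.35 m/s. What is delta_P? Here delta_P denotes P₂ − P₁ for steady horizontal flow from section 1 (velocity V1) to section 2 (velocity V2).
Formula: \Delta P = \frac{1}{2} \rho (V_1^2 - V_2^2)
delta_P = 0.5·1055·(3.162² − 10.35²)/1000 = -51.23 kPa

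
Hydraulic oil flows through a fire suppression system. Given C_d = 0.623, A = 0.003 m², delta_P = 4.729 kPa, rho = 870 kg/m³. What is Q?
Formula: Q = C_d A \sqrt{\frac{2 \Delta P}{\rho}}
Q = 0.623·0.003·√(2·(4.729·1000)/870)·1000 = 6.162 L/s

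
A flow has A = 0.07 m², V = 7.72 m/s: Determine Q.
Formula: Q = A V
Q = 0.07·7.72·1000 = 540.4 L/s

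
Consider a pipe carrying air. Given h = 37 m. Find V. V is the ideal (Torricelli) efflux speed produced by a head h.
Formula: V = \sqrt{2 g h}
V = √(2·9.81·37) = 26.94 m/s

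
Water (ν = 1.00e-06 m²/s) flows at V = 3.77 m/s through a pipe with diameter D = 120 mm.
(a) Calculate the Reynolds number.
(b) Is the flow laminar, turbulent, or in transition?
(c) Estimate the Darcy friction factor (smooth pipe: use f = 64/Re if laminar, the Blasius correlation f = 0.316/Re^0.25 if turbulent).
(a) Re = V·D/ν = 3.77·0.12/1.00e-06 = 452400
(b) Flow regime: turbulent (Re > 4000)
(c) Friction factor: f = 0.316/Re^0.25 = 0.316/452400^0.25 = 0.01218 (Blasius is strictly valid for Re ≲ 1e5; used here as the smooth-pipe estimate the problem specifies)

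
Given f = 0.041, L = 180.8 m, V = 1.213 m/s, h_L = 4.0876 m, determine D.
Formula: h_L = f \frac{L}{D} \frac{V^2}{2g}
Substituting knowns: 4.0876 = 0.041·(180.8/D)·1.213²/(2·9.81)
Solving for D: D = 0.041·180.8·1.213²/(2·9.81·4.0876) = 0.136 m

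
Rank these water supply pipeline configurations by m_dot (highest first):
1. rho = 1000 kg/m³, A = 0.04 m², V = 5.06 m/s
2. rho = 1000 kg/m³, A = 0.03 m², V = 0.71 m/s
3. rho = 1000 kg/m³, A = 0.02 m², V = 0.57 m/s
Case 1: m_dot = 202.4 kg/s
Case 2: m_dot = 21.3 kg/s
Case 3: m_dot = 11.4 kg/s
Ranking (highest first): 1, 2, 3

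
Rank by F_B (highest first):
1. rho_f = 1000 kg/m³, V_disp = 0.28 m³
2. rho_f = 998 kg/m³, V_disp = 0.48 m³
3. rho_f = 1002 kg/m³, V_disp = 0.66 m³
Case 1: F_B = 2747 N
Case 2: F_B = 4699 N
Case 3: F_B = 6488 N
Ranking (highest first): 3, 2, 1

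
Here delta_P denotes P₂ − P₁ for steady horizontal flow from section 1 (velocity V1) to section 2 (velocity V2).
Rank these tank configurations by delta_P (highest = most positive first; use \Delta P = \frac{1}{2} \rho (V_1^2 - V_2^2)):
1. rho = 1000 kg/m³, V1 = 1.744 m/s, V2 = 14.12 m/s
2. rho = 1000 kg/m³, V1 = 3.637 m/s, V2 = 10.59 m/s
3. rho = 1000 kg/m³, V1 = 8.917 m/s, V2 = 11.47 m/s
Case 1: delta_P = -98.17 kPa
Case 2: delta_P = -49.46 kPa
Case 3: delta_P = -26.02 kPa
Ranking (highest first): 3, 2, 1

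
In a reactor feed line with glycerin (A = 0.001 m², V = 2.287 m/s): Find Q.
Formula: Q = A V
Q = 0.001·2.287·1000 = 2.287 L/s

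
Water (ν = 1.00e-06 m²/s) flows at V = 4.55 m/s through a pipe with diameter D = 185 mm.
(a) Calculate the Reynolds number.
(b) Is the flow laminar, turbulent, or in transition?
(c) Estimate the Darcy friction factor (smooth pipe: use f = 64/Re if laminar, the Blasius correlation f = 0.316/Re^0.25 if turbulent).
(a) Re = V·D/ν = 4.55·0.185/1.00e-06 = 841750
(b) Flow regime: turbulent (Re > 4000)
(c) Friction factor: f = 0.316/Re^0.25 = 0.316/841750^0.25 = 0.01043 (Blasius is strictly valid for Re ≲ 1e5; used here as the smooth-pipe estimate the problem specifies)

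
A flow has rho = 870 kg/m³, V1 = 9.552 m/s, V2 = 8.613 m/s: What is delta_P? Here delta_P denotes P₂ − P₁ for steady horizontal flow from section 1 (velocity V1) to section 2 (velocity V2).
Formula: \Delta P = \frac{1}{2} \rho (V_1^2 - V_2^2)
delta_P = 0.5·870·(9.552² − 8.613²)/1000 = 7.42 kPa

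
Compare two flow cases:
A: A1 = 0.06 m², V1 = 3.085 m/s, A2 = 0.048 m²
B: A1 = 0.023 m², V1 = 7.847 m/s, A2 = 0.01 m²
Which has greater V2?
V2(A) = 3.856 m/s, V2(B) = 18.05 m/s. Answer: B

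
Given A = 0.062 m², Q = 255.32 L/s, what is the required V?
Formula: Q = A V
Substituting knowns: 255.32 = 0.062·V·1000
Solving for V: V = (255.32/1000)/0.062 = 4.118 m/s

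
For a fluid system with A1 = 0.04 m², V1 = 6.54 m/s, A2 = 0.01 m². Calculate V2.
Formula: V_2 = \frac{A_1 V_1}{A_2}
V2 = 0.04·6.54/0.01 = 26.16 m/s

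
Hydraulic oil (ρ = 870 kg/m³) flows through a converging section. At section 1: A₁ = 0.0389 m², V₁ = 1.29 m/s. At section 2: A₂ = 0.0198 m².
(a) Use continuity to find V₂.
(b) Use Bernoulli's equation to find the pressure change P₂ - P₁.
(a) Continuity: A₁V₁=A₂V₂ -> V₂=A₁V₁/A₂=0.0389*1.29/0.0198=2.53 m/s
(b) Bernoulli: P₂-P₁=0.5*rho*(V₁^2-V₂^2)/1000=0.5*870*(1.29^2-2.53^2)/1000=-2.061 kPa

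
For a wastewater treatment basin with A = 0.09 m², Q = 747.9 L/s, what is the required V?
Formula: Q = A V
Substituting knowns: 747.9 = 0.09·V·1000
Solving for V: V = (747.9/1000)/0.09 = 8.31 m/s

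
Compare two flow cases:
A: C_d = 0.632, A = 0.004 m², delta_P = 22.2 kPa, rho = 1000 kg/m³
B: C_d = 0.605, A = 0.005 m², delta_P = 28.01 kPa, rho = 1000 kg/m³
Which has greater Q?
Q(A) = 16.84 L/s, Q(B) = 22.64 L/s. Answer: B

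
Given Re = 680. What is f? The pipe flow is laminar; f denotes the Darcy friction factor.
Formula: f = \frac{64}{Re}
f = 64/680 = 0.09412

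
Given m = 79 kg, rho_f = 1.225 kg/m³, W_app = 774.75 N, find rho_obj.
Formula: W_{app} = mg\left(1 - \frac{\rho_f}{\rho_{obj}}\right)
Substituting knowns: 774.75 = 79·9.81·(1 − 1.225/rho_obj)
Solving for rho_obj: rho_obj = 1.225/(1 − 774.75/(79·9.81)) = 3956 kg/m³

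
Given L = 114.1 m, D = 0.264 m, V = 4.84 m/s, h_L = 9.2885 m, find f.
Formula: h_L = f \frac{L}{D} \frac{V^2}{2g}
Substituting knowns: 9.2885 = f·(114.1/0.264)·4.84²/(2·9.81)
Solving for f: f = 9.2885·2·9.81/((114.1/0.264)·4.84²) = 0.018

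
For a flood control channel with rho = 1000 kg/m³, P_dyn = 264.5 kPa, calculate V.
Formula: P_{dyn} = \frac{1}{2} \rho V^2
Substituting knowns: 264.5 = 0.5·1000·V²/1000
Solving for V: V = √(2·(264.5·1000)/1000) = 23 m/s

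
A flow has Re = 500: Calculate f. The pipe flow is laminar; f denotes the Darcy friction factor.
Formula: f = \frac{64}{Re}
f = 64/500 = 0.128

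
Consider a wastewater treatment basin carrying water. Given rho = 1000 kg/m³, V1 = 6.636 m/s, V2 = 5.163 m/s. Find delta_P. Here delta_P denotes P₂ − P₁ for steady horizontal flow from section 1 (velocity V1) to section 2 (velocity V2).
Formula: \Delta P = \frac{1}{2} \rho (V_1^2 - V_2^2)
delta_P = 0.5·1000·(6.636² − 5.163²)/1000 = 8.69 kPa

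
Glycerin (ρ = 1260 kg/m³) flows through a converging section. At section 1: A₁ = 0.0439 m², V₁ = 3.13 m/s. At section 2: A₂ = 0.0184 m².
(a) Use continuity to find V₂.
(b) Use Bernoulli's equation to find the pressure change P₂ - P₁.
(a) Continuity: A₁V₁=A₂V₂ -> V₂=A₁V₁/A₂=0.0439*3.13/0.0184=7.47 m/s
(b) Bernoulli: P₂-P₁=0.5*rho*(V₁^2-V₂^2)/1000=0.5*1260*(3.13^2-7.47^2)/1000=-28.98 kPa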